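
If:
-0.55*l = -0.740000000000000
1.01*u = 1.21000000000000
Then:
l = 1.35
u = 1.20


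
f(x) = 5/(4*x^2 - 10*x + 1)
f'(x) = 5*(10 - 8*x)/(4*x^2 - 10*x + 1)^2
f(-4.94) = 0.03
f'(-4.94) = 0.01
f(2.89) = 0.91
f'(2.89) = -2.16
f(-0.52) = 0.69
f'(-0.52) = 1.34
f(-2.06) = 0.13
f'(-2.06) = 0.09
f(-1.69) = 0.17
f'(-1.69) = 0.14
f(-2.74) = 0.09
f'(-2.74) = 0.05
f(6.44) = 0.05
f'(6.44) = -0.02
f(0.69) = -1.25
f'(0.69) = 1.40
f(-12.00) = 0.01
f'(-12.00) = 0.00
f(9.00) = 0.02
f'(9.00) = -0.00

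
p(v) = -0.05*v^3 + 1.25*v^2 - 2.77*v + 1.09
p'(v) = -0.15*v^2 + 2.5*v - 2.77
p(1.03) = -0.49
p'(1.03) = -0.35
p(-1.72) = 9.81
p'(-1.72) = -7.51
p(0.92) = -0.44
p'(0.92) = -0.60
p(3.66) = 5.24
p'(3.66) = 4.37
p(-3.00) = 22.00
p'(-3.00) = -11.62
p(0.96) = -0.46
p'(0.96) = -0.51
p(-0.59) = 3.17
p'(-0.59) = -4.30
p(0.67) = -0.22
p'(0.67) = -1.16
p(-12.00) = 300.73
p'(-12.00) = -54.37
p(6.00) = 18.67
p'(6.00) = 6.83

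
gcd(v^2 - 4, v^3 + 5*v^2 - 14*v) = v - 2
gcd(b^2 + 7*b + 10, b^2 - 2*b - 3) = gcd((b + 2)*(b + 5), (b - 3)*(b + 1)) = 1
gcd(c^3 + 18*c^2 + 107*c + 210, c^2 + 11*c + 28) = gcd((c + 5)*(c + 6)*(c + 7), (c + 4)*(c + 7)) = c + 7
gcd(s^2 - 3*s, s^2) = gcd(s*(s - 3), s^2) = s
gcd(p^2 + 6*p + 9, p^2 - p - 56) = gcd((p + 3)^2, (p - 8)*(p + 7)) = 1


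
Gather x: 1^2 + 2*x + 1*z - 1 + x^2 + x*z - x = x^2 + x*(z + 1) + z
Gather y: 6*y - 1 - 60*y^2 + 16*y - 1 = -60*y^2 + 22*y - 2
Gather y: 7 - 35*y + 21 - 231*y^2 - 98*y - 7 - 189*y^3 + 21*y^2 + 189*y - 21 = -189*y^3 - 210*y^2 + 56*y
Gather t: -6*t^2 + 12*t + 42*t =-6*t^2 + 54*t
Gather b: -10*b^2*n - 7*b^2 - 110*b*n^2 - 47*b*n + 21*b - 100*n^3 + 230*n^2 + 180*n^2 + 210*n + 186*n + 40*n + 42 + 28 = b^2*(-10*n - 7) + b*(-110*n^2 - 47*n + 21) - 100*n^3 + 410*n^2 + 436*n + 70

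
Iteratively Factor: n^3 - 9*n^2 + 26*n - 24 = (n - 3)*(n^2 - 6*n + 8) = (n - 3)*(n - 2)*(n - 4)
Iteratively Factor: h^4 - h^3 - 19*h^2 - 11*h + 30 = (h - 5)*(h^3 + 4*h^2 + h - 6) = (h - 5)*(h + 2)*(h^2 + 2*h - 3) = (h - 5)*(h + 2)*(h + 3)*(h - 1)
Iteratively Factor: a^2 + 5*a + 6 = (a + 3)*(a + 2)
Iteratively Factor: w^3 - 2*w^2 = (w)*(w^2 - 2*w) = w*(w - 2)*(w)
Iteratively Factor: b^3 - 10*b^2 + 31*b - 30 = (b - 2)*(b^2 - 8*b + 15) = (b - 3)*(b - 2)*(b - 5)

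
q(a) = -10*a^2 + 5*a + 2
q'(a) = 5 - 20*a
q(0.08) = 2.34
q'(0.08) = 3.40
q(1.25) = -7.38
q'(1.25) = -20.00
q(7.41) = -510.03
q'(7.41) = -143.20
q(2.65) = -54.98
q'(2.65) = -48.00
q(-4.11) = -187.47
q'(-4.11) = 87.20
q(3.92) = -132.06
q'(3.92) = -73.40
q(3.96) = -135.02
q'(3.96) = -74.20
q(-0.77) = -7.78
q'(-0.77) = 20.40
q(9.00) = -763.00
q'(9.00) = -175.00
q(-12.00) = -1498.00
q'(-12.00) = 245.00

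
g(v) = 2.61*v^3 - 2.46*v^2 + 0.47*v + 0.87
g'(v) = 7.83*v^2 - 4.92*v + 0.47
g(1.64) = 6.54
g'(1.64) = 13.46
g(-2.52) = -57.70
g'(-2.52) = 62.59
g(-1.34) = -10.46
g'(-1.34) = 21.12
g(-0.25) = 0.56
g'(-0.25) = 2.19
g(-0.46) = -0.12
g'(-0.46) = 4.39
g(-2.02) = -31.63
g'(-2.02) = 42.36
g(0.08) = 0.89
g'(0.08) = 0.13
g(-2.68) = -68.30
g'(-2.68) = 69.89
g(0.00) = 0.87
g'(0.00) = 0.47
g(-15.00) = -9368.43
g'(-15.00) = 1836.02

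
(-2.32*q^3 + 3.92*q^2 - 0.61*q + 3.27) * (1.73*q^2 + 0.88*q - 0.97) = -4.0136*q^5 + 4.74*q^4 + 4.6447*q^3 + 1.3179*q^2 + 3.4693*q - 3.1719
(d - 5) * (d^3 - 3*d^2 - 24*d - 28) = d^4 - 8*d^3 - 9*d^2 + 92*d + 140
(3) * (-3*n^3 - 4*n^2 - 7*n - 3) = -9*n^3 - 12*n^2 - 21*n - 9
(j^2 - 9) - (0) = j^2 - 9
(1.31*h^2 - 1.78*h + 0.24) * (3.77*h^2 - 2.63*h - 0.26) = 4.9387*h^4 - 10.1559*h^3 + 5.2456*h^2 - 0.1684*h - 0.0624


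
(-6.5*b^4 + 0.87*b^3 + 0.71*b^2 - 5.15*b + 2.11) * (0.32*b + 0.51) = -2.08*b^5 - 3.0366*b^4 + 0.6709*b^3 - 1.2859*b^2 - 1.9513*b + 1.0761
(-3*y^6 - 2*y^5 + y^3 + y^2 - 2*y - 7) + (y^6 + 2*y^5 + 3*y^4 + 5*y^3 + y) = -2*y^6 + 3*y^4 + 6*y^3 + y^2 - y - 7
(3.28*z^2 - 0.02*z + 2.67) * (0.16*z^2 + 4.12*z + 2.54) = 0.5248*z^4 + 13.5104*z^3 + 8.676*z^2 + 10.9496*z + 6.7818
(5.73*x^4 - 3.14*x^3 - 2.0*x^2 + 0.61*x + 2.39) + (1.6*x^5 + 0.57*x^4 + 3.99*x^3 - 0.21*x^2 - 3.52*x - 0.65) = 1.6*x^5 + 6.3*x^4 + 0.85*x^3 - 2.21*x^2 - 2.91*x + 1.74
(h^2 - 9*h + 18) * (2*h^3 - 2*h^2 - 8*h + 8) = 2*h^5 - 20*h^4 + 46*h^3 + 44*h^2 - 216*h + 144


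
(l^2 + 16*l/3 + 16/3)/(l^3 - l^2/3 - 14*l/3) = (3*l^2 + 16*l + 16)/(l*(3*l^2 - l - 14))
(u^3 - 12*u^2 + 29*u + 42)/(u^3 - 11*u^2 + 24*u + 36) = (u - 7)/(u - 6)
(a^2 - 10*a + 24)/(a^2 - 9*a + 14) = (a^2 - 10*a + 24)/(a^2 - 9*a + 14)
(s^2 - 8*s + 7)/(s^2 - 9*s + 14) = (s - 1)/(s - 2)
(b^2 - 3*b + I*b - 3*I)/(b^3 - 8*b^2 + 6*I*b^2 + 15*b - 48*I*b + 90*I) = (b + I)/(b^2 + b*(-5 + 6*I) - 30*I)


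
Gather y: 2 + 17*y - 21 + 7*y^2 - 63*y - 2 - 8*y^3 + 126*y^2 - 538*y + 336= -8*y^3 + 133*y^2 - 584*y + 315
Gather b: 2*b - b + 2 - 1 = b + 1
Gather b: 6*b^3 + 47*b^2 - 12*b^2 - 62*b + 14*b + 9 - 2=6*b^3 + 35*b^2 - 48*b + 7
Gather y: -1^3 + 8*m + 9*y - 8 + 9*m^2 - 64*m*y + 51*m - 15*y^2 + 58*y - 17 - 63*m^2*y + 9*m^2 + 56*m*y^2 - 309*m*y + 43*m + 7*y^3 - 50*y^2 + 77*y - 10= 18*m^2 + 102*m + 7*y^3 + y^2*(56*m - 65) + y*(-63*m^2 - 373*m + 144) - 36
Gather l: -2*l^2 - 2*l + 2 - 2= -2*l^2 - 2*l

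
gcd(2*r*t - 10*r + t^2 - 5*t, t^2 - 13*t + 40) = t - 5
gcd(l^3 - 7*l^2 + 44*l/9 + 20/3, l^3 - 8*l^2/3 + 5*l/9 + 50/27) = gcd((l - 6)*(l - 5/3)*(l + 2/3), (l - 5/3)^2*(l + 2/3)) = l^2 - l - 10/9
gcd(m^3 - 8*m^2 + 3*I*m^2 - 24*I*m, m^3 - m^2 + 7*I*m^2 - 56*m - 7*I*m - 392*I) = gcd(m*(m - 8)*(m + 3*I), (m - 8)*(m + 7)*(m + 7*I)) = m - 8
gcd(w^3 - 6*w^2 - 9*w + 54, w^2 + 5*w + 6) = w + 3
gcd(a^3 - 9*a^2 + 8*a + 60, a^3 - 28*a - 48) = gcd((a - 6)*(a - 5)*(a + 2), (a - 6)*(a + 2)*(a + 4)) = a^2 - 4*a - 12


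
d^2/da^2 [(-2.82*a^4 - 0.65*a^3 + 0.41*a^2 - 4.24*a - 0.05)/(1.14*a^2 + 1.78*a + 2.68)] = (-7.32974399999999*a^6 - 34.334064*a^5 - 105.303312*a^4 - 228.07216*a^3 - 269.562648*a^2 + 49.104168*a + 46.33124)/(1.481544*a^6 + 6.939864*a^5 + 21.284712*a^4 + 38.269288*a^3 + 50.037744*a^2 + 38.354016*a + 19.248832)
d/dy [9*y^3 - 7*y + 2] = 27*y^2 - 7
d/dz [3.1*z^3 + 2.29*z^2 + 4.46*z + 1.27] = 9.3*z^2 + 4.58*z + 4.46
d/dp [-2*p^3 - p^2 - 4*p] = -6*p^2 - 2*p - 4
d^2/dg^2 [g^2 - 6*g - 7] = 2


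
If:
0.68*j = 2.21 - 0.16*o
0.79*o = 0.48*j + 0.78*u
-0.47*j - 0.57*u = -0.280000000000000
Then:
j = 3.30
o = -0.20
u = -2.23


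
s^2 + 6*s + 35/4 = (s + 5/2)*(s + 7/2)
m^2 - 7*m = m*(m - 7)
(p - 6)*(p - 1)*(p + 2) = p^3 - 5*p^2 - 8*p + 12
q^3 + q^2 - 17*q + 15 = (q - 3)*(q - 1)*(q + 5)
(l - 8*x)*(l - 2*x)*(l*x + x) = l^3*x - 10*l^2*x^2 + l^2*x + 16*l*x^3 - 10*l*x^2 + 16*x^3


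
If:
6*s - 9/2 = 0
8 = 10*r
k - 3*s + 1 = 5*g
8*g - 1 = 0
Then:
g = 1/8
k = 15/8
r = 4/5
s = 3/4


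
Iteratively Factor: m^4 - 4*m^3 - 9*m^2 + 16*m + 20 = (m - 2)*(m^3 - 2*m^2 - 13*m - 10) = (m - 2)*(m + 2)*(m^2 - 4*m - 5) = (m - 5)*(m - 2)*(m + 2)*(m + 1)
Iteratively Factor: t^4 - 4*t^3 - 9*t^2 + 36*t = (t)*(t^3 - 4*t^2 - 9*t + 36) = t*(t - 3)*(t^2 - t - 12) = t*(t - 4)*(t - 3)*(t + 3)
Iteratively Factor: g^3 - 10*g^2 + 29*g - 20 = (g - 1)*(g^2 - 9*g + 20) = (g - 4)*(g - 1)*(g - 5)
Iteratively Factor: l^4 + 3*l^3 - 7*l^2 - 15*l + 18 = (l - 2)*(l^3 + 5*l^2 + 3*l - 9) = (l - 2)*(l - 1)*(l^2 + 6*l + 9) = (l - 2)*(l - 1)*(l + 3)*(l + 3)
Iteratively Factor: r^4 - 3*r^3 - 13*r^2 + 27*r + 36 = (r - 4)*(r^3 + r^2 - 9*r - 9) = (r - 4)*(r - 3)*(r^2 + 4*r + 3) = (r - 4)*(r - 3)*(r + 3)*(r + 1)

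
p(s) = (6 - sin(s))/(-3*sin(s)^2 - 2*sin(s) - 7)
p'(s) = (6 - sin(s))*(6*sin(s)*cos(s) + 2*cos(s))/(-3*sin(s)^2 - 2*sin(s) - 7)^2 - cos(s)/(-3*sin(s)^2 - 2*sin(s) - 7) = (-3*sin(s)^2 + 36*sin(s) + 19)*cos(s)/(3*sin(s)^2 + 2*sin(s) + 7)^2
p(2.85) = -0.73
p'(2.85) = -0.46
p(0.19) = -0.78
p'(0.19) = 0.45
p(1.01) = -0.48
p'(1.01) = 0.21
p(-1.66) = -0.88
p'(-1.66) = 0.03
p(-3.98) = -0.52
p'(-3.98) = -0.29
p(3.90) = -0.95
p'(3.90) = 0.11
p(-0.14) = -0.91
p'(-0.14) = 0.30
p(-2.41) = -0.95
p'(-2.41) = 0.10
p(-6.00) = -0.73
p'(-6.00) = 0.46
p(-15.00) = -0.95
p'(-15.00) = 0.09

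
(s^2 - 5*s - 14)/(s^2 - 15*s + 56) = (s + 2)/(s - 8)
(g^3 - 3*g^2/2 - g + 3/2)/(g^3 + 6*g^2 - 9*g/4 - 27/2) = 2*(g^2 - 1)/(2*g^2 + 15*g + 18)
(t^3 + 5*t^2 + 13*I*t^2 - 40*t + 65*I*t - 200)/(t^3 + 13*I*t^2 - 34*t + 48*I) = (t^2 + 5*t*(1 + I) + 25*I)/(t^2 + 5*I*t + 6)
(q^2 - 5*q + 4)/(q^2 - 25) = (q^2 - 5*q + 4)/(q^2 - 25)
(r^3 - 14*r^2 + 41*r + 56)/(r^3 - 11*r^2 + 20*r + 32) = (r - 7)/(r - 4)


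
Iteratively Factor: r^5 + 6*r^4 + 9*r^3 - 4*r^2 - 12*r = (r)*(r^4 + 6*r^3 + 9*r^2 - 4*r - 12) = r*(r + 2)*(r^3 + 4*r^2 + r - 6) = r*(r + 2)^2*(r^2 + 2*r - 3) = r*(r - 1)*(r + 2)^2*(r + 3)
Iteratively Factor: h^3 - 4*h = (h + 2)*(h^2 - 2*h) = (h - 2)*(h + 2)*(h)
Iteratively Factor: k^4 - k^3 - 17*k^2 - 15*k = (k + 3)*(k^3 - 4*k^2 - 5*k) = (k + 1)*(k + 3)*(k^2 - 5*k) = (k - 5)*(k + 1)*(k + 3)*(k)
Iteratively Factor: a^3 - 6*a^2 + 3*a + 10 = (a - 2)*(a^2 - 4*a - 5) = (a - 5)*(a - 2)*(a + 1)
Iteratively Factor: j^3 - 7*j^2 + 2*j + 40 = (j - 5)*(j^2 - 2*j - 8) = (j - 5)*(j - 4)*(j + 2)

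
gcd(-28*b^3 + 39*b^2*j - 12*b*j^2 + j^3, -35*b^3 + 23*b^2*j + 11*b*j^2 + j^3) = b - j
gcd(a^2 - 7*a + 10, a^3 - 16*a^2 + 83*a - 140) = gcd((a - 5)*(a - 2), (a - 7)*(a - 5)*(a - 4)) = a - 5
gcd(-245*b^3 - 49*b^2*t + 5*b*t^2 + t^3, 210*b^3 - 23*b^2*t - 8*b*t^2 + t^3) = -35*b^2 - 2*b*t + t^2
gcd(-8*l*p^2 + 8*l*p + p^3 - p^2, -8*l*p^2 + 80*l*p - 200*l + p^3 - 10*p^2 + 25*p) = -8*l + p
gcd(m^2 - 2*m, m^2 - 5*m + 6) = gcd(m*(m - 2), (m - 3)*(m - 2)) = m - 2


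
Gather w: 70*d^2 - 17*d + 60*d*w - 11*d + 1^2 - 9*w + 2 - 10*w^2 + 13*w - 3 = 70*d^2 - 28*d - 10*w^2 + w*(60*d + 4)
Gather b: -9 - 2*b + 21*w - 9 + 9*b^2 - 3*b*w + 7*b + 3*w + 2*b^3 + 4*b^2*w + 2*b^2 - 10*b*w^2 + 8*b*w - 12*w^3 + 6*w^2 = 2*b^3 + b^2*(4*w + 11) + b*(-10*w^2 + 5*w + 5) - 12*w^3 + 6*w^2 + 24*w - 18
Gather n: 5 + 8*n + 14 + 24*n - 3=32*n + 16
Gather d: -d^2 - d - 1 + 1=-d^2 - d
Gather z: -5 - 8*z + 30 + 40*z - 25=32*z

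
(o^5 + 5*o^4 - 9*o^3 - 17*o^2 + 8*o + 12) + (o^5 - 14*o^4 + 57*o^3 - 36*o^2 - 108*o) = 2*o^5 - 9*o^4 + 48*o^3 - 53*o^2 - 100*o + 12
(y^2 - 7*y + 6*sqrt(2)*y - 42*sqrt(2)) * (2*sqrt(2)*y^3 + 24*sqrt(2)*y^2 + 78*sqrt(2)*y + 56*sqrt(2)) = 2*sqrt(2)*y^5 + 10*sqrt(2)*y^4 + 24*y^4 - 90*sqrt(2)*y^3 + 120*y^3 - 1080*y^2 - 490*sqrt(2)*y^2 - 5880*y - 392*sqrt(2)*y - 4704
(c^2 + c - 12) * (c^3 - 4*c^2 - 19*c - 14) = c^5 - 3*c^4 - 35*c^3 + 15*c^2 + 214*c + 168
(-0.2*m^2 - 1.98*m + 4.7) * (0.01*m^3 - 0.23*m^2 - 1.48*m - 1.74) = -0.002*m^5 + 0.0262*m^4 + 0.7984*m^3 + 2.1974*m^2 - 3.5108*m - 8.178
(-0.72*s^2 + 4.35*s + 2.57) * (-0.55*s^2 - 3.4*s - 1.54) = 0.396*s^4 + 0.0554999999999999*s^3 - 15.0947*s^2 - 15.437*s - 3.9578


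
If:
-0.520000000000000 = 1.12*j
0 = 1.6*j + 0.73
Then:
No Solution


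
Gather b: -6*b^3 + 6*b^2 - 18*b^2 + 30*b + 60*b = -6*b^3 - 12*b^2 + 90*b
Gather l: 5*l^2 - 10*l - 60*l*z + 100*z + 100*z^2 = 5*l^2 + l*(-60*z - 10) + 100*z^2 + 100*z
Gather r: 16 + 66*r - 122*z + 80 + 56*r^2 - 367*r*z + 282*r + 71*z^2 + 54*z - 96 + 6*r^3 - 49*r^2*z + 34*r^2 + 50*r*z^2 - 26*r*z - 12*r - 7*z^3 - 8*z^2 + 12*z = 6*r^3 + r^2*(90 - 49*z) + r*(50*z^2 - 393*z + 336) - 7*z^3 + 63*z^2 - 56*z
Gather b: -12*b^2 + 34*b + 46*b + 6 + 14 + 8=-12*b^2 + 80*b + 28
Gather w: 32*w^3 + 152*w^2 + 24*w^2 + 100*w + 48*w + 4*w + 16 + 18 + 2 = 32*w^3 + 176*w^2 + 152*w + 36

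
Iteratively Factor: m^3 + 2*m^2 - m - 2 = (m - 1)*(m^2 + 3*m + 2) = (m - 1)*(m + 1)*(m + 2)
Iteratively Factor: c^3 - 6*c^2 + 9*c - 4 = (c - 1)*(c^2 - 5*c + 4) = (c - 4)*(c - 1)*(c - 1)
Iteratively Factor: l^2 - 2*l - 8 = (l + 2)*(l - 4)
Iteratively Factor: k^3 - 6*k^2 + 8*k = (k)*(k^2 - 6*k + 8) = k*(k - 4)*(k - 2)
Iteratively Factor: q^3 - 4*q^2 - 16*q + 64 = (q - 4)*(q^2 - 16) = (q - 4)*(q + 4)*(q - 4)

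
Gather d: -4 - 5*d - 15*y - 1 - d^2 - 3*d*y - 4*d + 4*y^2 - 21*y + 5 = -d^2 + d*(-3*y - 9) + 4*y^2 - 36*y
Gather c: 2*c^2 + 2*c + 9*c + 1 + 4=2*c^2 + 11*c + 5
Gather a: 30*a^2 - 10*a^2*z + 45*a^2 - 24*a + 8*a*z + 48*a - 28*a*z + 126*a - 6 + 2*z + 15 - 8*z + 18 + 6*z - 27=a^2*(75 - 10*z) + a*(150 - 20*z)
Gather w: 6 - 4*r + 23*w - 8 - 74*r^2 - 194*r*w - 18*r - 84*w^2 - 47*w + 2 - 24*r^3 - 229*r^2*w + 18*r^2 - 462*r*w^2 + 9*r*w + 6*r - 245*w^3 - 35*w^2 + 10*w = -24*r^3 - 56*r^2 - 16*r - 245*w^3 + w^2*(-462*r - 119) + w*(-229*r^2 - 185*r - 14)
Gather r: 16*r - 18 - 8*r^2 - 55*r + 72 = -8*r^2 - 39*r + 54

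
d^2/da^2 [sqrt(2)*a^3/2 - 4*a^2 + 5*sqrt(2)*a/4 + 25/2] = 3*sqrt(2)*a - 8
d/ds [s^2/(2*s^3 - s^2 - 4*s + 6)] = 2*s*(2*s^3 - s^2 + s*(-3*s^2 + s + 2) - 4*s + 6)/(2*s^3 - s^2 - 4*s + 6)^2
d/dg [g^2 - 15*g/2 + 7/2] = 2*g - 15/2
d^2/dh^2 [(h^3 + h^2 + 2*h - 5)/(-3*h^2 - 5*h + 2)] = 2*(-34*h^3 + 147*h^2 + 177*h + 131)/(27*h^6 + 135*h^5 + 171*h^4 - 55*h^3 - 114*h^2 + 60*h - 8)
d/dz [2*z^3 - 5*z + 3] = 6*z^2 - 5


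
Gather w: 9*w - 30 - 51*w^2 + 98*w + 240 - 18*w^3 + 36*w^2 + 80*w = -18*w^3 - 15*w^2 + 187*w + 210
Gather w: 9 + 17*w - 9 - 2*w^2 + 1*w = -2*w^2 + 18*w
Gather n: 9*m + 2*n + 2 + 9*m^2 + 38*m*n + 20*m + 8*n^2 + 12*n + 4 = 9*m^2 + 29*m + 8*n^2 + n*(38*m + 14) + 6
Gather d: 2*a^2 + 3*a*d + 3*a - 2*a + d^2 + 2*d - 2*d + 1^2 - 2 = 2*a^2 + 3*a*d + a + d^2 - 1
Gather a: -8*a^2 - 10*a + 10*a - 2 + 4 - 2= -8*a^2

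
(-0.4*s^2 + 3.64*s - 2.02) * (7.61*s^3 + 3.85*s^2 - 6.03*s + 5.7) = -3.044*s^5 + 26.1604*s^4 + 1.0538*s^3 - 32.0062*s^2 + 32.9286*s - 11.514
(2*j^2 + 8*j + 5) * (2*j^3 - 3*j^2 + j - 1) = 4*j^5 + 10*j^4 - 12*j^3 - 9*j^2 - 3*j - 5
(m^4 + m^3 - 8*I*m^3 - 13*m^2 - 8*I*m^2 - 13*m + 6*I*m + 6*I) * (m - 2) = m^5 - m^4 - 8*I*m^4 - 15*m^3 + 8*I*m^3 + 13*m^2 + 22*I*m^2 + 26*m - 6*I*m - 12*I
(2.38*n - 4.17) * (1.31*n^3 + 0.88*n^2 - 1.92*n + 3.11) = 3.1178*n^4 - 3.3683*n^3 - 8.2392*n^2 + 15.4082*n - 12.9687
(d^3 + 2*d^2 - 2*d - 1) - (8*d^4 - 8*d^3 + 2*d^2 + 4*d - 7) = -8*d^4 + 9*d^3 - 6*d + 6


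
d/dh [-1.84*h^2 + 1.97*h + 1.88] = 1.97 - 3.68*h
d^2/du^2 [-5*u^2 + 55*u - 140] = -10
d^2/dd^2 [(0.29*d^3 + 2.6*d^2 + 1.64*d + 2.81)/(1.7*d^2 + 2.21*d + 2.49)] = (-9.679562*d^3 - 7.734354*d^2 + 32.478474*d + 17.85019)/(4.913*d^6 + 19.1607*d^5 + 46.49721*d^4 + 66.923441*d^3 + 68.104737*d^2 + 41.106663*d + 15.438249)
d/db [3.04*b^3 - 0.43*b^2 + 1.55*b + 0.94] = 9.12*b^2 - 0.86*b + 1.55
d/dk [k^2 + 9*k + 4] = 2*k + 9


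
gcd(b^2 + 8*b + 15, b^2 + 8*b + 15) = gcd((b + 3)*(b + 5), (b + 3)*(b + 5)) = b^2 + 8*b + 15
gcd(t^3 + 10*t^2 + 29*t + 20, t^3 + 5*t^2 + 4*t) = t^2 + 5*t + 4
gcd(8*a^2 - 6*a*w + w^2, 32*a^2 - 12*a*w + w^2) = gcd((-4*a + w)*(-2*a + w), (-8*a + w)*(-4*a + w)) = -4*a + w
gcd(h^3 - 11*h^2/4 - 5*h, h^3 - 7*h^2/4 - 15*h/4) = h^2 + 5*h/4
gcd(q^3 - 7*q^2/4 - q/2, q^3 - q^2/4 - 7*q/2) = q^2 - 2*q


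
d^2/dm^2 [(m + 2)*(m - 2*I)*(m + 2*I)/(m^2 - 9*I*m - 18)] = (m^3*(-118 + 36*I) + m^2*(264 + 972*I) + m*(2376 - 432*I) + 288 - 1296*I)/(m^6 - 27*I*m^5 - 297*m^4 + 1701*I*m^3 + 5346*m^2 - 8748*I*m - 5832)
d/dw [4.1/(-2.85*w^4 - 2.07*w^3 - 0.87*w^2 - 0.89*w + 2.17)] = (46.74*w^3 + 25.461*w^2 + 7.134*w + 3.649)/(2.85*w^4 + 2.07*w^3 + 0.87*w^2 + 0.89*w - 2.17)^2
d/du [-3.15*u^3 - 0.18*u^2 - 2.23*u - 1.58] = -9.45*u^2 - 0.36*u - 2.23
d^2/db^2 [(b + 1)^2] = 2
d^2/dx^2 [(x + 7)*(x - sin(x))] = (x + 7)*sin(x) - 2*cos(x) + 2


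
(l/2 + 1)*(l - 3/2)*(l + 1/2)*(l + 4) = l^4/2 + 5*l^3/2 + 5*l^2/8 - 25*l/4 - 3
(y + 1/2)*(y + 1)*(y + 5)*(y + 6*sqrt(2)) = y^4 + 13*y^3/2 + 6*sqrt(2)*y^3 + 8*y^2 + 39*sqrt(2)*y^2 + 5*y/2 + 48*sqrt(2)*y + 15*sqrt(2)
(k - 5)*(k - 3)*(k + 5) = k^3 - 3*k^2 - 25*k + 75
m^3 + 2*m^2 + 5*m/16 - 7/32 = (m - 1/4)*(m + 1/2)*(m + 7/4)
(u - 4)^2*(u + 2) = u^3 - 6*u^2 + 32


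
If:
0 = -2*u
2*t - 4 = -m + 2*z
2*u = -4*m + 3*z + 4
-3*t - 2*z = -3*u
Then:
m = 4/31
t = 24/31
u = 0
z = -36/31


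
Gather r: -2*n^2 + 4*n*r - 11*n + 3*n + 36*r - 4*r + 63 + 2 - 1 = -2*n^2 - 8*n + r*(4*n + 32) + 64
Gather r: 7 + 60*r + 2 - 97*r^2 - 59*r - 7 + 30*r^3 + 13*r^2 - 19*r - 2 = 30*r^3 - 84*r^2 - 18*r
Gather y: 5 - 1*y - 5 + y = 0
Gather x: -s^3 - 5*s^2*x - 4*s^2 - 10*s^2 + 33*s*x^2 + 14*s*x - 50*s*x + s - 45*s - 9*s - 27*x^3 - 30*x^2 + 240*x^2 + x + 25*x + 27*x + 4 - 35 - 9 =-s^3 - 14*s^2 - 53*s - 27*x^3 + x^2*(33*s + 210) + x*(-5*s^2 - 36*s + 53) - 40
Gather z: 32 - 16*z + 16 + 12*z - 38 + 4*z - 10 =0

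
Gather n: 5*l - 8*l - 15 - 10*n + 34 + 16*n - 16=-3*l + 6*n + 3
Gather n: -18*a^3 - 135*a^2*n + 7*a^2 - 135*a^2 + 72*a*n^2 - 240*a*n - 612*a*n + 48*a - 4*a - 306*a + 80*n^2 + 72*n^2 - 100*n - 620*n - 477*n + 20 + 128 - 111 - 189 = -18*a^3 - 128*a^2 - 262*a + n^2*(72*a + 152) + n*(-135*a^2 - 852*a - 1197) - 152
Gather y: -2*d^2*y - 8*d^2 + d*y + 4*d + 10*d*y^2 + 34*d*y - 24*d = -8*d^2 + 10*d*y^2 - 20*d + y*(-2*d^2 + 35*d)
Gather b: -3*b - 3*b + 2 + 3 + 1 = 6 - 6*b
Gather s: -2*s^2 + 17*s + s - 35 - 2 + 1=-2*s^2 + 18*s - 36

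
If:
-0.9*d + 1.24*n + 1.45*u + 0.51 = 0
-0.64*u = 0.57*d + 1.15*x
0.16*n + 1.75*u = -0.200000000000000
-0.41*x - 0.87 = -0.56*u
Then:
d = 6.48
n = 4.96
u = -0.57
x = -2.90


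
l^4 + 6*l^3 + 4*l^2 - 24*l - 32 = (l - 2)*(l + 2)^2*(l + 4)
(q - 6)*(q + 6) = q^2 - 36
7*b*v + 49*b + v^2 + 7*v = (7*b + v)*(v + 7)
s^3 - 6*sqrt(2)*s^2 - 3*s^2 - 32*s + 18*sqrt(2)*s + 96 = (s - 3)*(s - 8*sqrt(2))*(s + 2*sqrt(2))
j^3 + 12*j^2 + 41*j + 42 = (j + 2)*(j + 3)*(j + 7)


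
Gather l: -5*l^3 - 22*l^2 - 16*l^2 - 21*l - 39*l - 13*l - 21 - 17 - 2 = -5*l^3 - 38*l^2 - 73*l - 40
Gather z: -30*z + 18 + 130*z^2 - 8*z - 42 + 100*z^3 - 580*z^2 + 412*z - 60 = 100*z^3 - 450*z^2 + 374*z - 84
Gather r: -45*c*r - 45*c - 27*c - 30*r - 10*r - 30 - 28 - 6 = -72*c + r*(-45*c - 40) - 64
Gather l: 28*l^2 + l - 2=28*l^2 + l - 2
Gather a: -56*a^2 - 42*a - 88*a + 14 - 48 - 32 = -56*a^2 - 130*a - 66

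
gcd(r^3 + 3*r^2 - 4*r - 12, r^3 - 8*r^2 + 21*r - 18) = r - 2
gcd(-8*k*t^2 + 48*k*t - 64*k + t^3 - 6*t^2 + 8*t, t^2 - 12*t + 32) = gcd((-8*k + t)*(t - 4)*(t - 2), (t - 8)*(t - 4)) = t - 4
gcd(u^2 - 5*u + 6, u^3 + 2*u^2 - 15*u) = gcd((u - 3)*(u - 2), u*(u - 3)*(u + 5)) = u - 3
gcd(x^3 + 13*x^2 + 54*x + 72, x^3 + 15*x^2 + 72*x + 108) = x^2 + 9*x + 18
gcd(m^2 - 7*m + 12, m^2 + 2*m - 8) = 1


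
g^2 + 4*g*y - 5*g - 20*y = (g - 5)*(g + 4*y)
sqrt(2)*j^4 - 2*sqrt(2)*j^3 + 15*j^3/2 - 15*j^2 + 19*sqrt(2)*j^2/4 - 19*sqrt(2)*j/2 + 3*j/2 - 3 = (j - 2)*(j + sqrt(2)/2)*(j + 3*sqrt(2))*(sqrt(2)*j + 1/2)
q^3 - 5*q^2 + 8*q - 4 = (q - 2)^2*(q - 1)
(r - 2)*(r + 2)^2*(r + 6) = r^4 + 8*r^3 + 8*r^2 - 32*r - 48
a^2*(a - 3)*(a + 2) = a^4 - a^3 - 6*a^2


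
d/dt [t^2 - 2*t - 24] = 2*t - 2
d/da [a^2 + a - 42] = 2*a + 1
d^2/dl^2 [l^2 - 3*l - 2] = 2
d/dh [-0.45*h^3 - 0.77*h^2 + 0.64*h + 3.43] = -1.35*h^2 - 1.54*h + 0.64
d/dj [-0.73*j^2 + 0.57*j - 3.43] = 0.57 - 1.46*j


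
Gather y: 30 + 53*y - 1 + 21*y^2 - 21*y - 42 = 21*y^2 + 32*y - 13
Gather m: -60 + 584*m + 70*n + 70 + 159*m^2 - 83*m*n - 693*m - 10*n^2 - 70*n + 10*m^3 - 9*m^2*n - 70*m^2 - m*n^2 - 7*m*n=10*m^3 + m^2*(89 - 9*n) + m*(-n^2 - 90*n - 109) - 10*n^2 + 10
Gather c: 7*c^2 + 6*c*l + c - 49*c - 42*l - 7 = 7*c^2 + c*(6*l - 48) - 42*l - 7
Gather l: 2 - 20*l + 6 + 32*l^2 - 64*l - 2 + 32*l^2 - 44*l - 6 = 64*l^2 - 128*l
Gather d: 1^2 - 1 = 0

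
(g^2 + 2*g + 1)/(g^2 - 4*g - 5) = (g + 1)/(g - 5)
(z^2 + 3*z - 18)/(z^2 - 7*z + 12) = (z + 6)/(z - 4)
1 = 1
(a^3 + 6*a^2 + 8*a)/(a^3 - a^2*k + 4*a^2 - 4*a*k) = (a + 2)/(a - k)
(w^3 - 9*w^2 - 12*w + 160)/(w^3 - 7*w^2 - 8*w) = (w^2 - w - 20)/(w*(w + 1))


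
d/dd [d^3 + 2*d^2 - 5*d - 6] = 3*d^2 + 4*d - 5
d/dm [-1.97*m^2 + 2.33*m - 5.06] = 2.33 - 3.94*m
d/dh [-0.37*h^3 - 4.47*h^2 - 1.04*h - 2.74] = -1.11*h^2 - 8.94*h - 1.04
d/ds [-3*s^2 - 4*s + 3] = -6*s - 4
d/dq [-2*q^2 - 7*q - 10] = -4*q - 7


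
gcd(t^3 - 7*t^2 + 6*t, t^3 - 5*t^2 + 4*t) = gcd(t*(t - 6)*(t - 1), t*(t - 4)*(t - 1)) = t^2 - t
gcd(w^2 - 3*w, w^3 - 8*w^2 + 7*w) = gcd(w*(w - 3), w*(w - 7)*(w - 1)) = w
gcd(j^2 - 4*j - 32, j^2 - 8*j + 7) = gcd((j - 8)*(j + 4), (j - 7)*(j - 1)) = 1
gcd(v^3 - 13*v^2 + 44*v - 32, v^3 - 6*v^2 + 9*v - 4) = v^2 - 5*v + 4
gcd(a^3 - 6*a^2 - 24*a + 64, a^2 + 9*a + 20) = a + 4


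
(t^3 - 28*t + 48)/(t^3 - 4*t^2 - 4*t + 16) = (t + 6)/(t + 2)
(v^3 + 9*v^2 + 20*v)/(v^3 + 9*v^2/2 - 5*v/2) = 2*(v + 4)/(2*v - 1)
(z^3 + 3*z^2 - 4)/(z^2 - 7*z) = (z^3 + 3*z^2 - 4)/(z*(z - 7))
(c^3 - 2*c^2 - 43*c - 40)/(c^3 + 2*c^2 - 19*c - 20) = (c - 8)/(c - 4)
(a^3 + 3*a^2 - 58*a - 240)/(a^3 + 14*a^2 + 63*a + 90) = (a - 8)/(a + 3)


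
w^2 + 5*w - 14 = (w - 2)*(w + 7)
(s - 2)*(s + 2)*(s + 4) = s^3 + 4*s^2 - 4*s - 16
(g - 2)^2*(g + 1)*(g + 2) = g^4 - g^3 - 6*g^2 + 4*g + 8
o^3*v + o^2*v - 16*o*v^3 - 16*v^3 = (o - 4*v)*(o + 4*v)*(o*v + v)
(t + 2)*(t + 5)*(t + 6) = t^3 + 13*t^2 + 52*t + 60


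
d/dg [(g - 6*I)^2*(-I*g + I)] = I*(g - 6*I)*(-3*g + 2 + 6*I)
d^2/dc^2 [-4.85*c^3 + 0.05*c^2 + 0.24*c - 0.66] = 0.1 - 29.1*c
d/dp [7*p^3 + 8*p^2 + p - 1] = 21*p^2 + 16*p + 1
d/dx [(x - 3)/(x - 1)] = 2/(x - 1)^2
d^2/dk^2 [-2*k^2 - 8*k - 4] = -4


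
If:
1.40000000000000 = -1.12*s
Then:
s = -1.25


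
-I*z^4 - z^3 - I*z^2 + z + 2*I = (z - 1)*(z - 2*I)*(z + I)*(-I*z - I)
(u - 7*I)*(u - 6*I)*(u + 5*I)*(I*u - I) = I*u^4 + 8*u^3 - I*u^3 - 8*u^2 + 23*I*u^2 + 210*u - 23*I*u - 210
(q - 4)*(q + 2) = q^2 - 2*q - 8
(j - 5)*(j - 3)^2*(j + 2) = j^4 - 9*j^3 + 17*j^2 + 33*j - 90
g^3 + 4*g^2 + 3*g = g*(g + 1)*(g + 3)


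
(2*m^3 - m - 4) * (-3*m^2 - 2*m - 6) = -6*m^5 - 4*m^4 - 9*m^3 + 14*m^2 + 14*m + 24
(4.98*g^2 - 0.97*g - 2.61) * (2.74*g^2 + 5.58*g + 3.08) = 13.6452*g^4 + 25.1306*g^3 + 2.7744*g^2 - 17.5514*g - 8.0388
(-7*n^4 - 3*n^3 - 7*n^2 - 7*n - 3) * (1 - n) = 7*n^5 - 4*n^4 + 4*n^3 - 4*n - 3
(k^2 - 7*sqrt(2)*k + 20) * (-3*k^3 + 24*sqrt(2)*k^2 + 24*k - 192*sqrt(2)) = -3*k^5 + 45*sqrt(2)*k^4 - 372*k^3 + 120*sqrt(2)*k^2 + 3168*k - 3840*sqrt(2)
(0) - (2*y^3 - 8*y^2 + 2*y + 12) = -2*y^3 + 8*y^2 - 2*y - 12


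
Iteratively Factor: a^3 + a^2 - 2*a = (a + 2)*(a^2 - a) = a*(a + 2)*(a - 1)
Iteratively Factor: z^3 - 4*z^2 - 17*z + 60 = (z + 4)*(z^2 - 8*z + 15) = (z - 3)*(z + 4)*(z - 5)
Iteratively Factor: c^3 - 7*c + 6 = (c - 2)*(c^2 + 2*c - 3) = (c - 2)*(c + 3)*(c - 1)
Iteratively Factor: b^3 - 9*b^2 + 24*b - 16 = (b - 4)*(b^2 - 5*b + 4) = (b - 4)*(b - 1)*(b - 4)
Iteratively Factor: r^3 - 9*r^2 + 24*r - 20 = (r - 2)*(r^2 - 7*r + 10) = (r - 2)^2*(r - 5)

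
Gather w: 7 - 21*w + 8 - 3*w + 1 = 16 - 24*w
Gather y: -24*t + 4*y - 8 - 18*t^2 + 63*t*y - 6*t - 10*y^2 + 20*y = -18*t^2 - 30*t - 10*y^2 + y*(63*t + 24) - 8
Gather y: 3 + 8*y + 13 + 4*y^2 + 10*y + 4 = 4*y^2 + 18*y + 20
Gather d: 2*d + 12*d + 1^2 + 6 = 14*d + 7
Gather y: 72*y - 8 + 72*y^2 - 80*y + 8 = 72*y^2 - 8*y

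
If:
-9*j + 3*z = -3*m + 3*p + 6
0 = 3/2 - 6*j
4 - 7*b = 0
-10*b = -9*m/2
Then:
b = 4/7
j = 1/4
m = 80/63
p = z - 373/252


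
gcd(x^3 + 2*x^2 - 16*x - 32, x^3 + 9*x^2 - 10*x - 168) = x - 4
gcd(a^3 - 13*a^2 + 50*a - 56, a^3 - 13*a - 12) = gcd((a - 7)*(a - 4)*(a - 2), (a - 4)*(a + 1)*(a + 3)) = a - 4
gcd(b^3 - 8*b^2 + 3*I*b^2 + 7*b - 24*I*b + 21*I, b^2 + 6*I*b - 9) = b + 3*I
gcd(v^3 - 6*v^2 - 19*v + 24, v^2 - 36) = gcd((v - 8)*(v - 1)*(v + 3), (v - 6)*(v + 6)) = 1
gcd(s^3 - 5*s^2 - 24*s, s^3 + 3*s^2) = s^2 + 3*s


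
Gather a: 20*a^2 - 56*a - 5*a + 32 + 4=20*a^2 - 61*a + 36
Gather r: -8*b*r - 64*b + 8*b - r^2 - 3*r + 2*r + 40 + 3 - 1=-56*b - r^2 + r*(-8*b - 1) + 42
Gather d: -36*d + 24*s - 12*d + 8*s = -48*d + 32*s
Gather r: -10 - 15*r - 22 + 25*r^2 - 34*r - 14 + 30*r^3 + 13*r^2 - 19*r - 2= 30*r^3 + 38*r^2 - 68*r - 48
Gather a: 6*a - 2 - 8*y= 6*a - 8*y - 2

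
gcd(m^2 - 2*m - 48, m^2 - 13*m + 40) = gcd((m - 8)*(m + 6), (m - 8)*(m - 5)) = m - 8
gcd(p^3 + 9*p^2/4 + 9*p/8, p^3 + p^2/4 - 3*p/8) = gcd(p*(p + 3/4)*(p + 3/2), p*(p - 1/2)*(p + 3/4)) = p^2 + 3*p/4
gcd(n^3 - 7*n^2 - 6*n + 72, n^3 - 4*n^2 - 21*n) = n + 3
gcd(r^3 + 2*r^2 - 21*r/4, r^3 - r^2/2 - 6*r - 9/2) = 1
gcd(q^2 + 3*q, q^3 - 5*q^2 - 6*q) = q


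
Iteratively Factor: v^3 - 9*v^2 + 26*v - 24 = (v - 2)*(v^2 - 7*v + 12) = (v - 3)*(v - 2)*(v - 4)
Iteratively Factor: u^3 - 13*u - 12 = (u + 3)*(u^2 - 3*u - 4) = (u + 1)*(u + 3)*(u - 4)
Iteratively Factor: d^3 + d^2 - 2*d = (d - 1)*(d^2 + 2*d) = d*(d - 1)*(d + 2)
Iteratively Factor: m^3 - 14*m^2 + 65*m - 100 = (m - 5)*(m^2 - 9*m + 20) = (m - 5)^2*(m - 4)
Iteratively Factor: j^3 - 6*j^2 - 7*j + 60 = (j - 5)*(j^2 - j - 12) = (j - 5)*(j - 4)*(j + 3)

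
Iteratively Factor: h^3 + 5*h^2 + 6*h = (h + 2)*(h^2 + 3*h) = (h + 2)*(h + 3)*(h)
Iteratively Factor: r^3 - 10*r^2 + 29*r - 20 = (r - 4)*(r^2 - 6*r + 5) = (r - 4)*(r - 1)*(r - 5)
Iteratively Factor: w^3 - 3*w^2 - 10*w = (w + 2)*(w^2 - 5*w) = (w - 5)*(w + 2)*(w)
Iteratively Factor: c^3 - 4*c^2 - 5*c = (c - 5)*(c^2 + c) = c*(c - 5)*(c + 1)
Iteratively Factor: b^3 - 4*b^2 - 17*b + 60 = (b - 5)*(b^2 + b - 12) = (b - 5)*(b + 4)*(b - 3)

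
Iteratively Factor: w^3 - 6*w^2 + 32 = (w - 4)*(w^2 - 2*w - 8) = (w - 4)*(w + 2)*(w - 4)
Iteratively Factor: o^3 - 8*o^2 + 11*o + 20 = (o - 5)*(o^2 - 3*o - 4) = (o - 5)*(o - 4)*(o + 1)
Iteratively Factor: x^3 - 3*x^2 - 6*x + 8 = (x - 1)*(x^2 - 2*x - 8) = (x - 1)*(x + 2)*(x - 4)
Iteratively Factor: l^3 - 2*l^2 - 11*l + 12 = (l - 4)*(l^2 + 2*l - 3) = (l - 4)*(l - 1)*(l + 3)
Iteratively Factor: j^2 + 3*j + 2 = (j + 1)*(j + 2)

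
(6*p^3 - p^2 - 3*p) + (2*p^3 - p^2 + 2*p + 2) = 8*p^3 - 2*p^2 - p + 2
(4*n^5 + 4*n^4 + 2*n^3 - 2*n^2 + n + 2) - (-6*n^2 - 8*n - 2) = 4*n^5 + 4*n^4 + 2*n^3 + 4*n^2 + 9*n + 4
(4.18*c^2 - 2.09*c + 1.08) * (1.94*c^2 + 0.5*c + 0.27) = 8.1092*c^4 - 1.9646*c^3 + 2.1788*c^2 - 0.0243*c + 0.2916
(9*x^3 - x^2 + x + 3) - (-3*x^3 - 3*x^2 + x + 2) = 12*x^3 + 2*x^2 + 1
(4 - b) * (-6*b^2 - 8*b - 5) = 6*b^3 - 16*b^2 - 27*b - 20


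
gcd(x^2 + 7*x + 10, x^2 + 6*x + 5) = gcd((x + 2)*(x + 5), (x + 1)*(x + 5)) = x + 5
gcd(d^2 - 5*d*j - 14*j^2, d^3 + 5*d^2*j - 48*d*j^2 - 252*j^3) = d - 7*j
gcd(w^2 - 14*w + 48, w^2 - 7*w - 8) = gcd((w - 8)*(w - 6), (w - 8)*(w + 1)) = w - 8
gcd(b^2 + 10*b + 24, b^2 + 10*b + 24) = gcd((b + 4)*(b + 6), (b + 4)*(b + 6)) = b^2 + 10*b + 24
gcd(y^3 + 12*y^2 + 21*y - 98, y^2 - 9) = 1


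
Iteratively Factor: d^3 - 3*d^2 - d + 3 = (d - 3)*(d^2 - 1) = (d - 3)*(d - 1)*(d + 1)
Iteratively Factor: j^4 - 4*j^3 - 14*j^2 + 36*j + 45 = (j + 3)*(j^3 - 7*j^2 + 7*j + 15) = (j - 3)*(j + 3)*(j^2 - 4*j - 5) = (j - 5)*(j - 3)*(j + 3)*(j + 1)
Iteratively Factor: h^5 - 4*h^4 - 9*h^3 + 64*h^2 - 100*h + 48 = (h - 1)*(h^4 - 3*h^3 - 12*h^2 + 52*h - 48) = (h - 1)*(h + 4)*(h^3 - 7*h^2 + 16*h - 12) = (h - 2)*(h - 1)*(h + 4)*(h^2 - 5*h + 6) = (h - 2)^2*(h - 1)*(h + 4)*(h - 3)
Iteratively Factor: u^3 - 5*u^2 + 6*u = (u - 2)*(u^2 - 3*u) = u*(u - 2)*(u - 3)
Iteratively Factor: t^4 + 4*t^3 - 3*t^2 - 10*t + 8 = (t + 4)*(t^3 - 3*t + 2) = (t - 1)*(t + 4)*(t^2 + t - 2) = (t - 1)*(t + 2)*(t + 4)*(t - 1)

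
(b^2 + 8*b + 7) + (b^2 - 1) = 2*b^2 + 8*b + 6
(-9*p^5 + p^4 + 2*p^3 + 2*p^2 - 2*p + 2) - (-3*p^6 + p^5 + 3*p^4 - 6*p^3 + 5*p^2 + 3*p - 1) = 3*p^6 - 10*p^5 - 2*p^4 + 8*p^3 - 3*p^2 - 5*p + 3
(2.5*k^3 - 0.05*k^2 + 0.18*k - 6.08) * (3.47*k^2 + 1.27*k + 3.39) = 8.675*k^5 + 3.0015*k^4 + 9.0361*k^3 - 21.0385*k^2 - 7.1114*k - 20.6112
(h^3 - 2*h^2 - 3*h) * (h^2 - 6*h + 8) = h^5 - 8*h^4 + 17*h^3 + 2*h^2 - 24*h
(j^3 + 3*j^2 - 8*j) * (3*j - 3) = 3*j^4 + 6*j^3 - 33*j^2 + 24*j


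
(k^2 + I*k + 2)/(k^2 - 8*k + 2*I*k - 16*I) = (k - I)/(k - 8)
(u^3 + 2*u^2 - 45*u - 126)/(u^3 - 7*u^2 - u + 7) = (u^2 + 9*u + 18)/(u^2 - 1)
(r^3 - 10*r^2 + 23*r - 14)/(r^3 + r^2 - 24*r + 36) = (r^2 - 8*r + 7)/(r^2 + 3*r - 18)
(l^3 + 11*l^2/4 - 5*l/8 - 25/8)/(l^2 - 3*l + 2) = (8*l^2 + 30*l + 25)/(8*(l - 2))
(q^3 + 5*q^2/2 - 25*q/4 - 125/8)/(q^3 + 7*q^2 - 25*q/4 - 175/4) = (q + 5/2)/(q + 7)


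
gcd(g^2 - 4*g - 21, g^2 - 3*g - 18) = g + 3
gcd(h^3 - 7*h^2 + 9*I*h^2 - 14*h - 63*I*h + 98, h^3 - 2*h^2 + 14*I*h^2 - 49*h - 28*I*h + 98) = h + 7*I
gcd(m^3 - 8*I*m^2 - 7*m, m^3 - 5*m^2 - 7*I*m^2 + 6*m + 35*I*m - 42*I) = m - 7*I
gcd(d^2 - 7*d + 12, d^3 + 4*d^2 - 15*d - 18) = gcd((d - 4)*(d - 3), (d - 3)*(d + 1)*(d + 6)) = d - 3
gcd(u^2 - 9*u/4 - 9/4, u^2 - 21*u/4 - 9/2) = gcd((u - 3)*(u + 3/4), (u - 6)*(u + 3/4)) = u + 3/4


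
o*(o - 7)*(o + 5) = o^3 - 2*o^2 - 35*o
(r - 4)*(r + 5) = r^2 + r - 20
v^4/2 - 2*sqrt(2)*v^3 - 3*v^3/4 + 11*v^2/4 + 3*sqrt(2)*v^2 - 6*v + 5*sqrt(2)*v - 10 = (v/2 + 1/2)*(v - 5/2)*(v - 2*sqrt(2))^2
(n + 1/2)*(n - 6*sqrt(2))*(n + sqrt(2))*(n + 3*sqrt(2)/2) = n^4 - 7*sqrt(2)*n^3/2 + n^3/2 - 27*n^2 - 7*sqrt(2)*n^2/4 - 18*sqrt(2)*n - 27*n/2 - 9*sqrt(2)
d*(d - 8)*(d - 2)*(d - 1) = d^4 - 11*d^3 + 26*d^2 - 16*d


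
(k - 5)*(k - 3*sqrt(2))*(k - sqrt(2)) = k^3 - 4*sqrt(2)*k^2 - 5*k^2 + 6*k + 20*sqrt(2)*k - 30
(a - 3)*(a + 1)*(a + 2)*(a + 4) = a^4 + 4*a^3 - 7*a^2 - 34*a - 24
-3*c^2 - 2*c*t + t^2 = (-3*c + t)*(c + t)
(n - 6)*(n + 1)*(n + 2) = n^3 - 3*n^2 - 16*n - 12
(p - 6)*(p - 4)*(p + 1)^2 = p^4 - 8*p^3 + 5*p^2 + 38*p + 24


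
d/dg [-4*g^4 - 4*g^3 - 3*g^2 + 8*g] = -16*g^3 - 12*g^2 - 6*g + 8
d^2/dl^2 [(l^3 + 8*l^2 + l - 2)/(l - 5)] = 2*(l^3 - 15*l^2 + 75*l + 203)/(l^3 - 15*l^2 + 75*l - 125)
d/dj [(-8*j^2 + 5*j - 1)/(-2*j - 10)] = (4*j^2 + 40*j - 13)/(j^2 + 10*j + 25)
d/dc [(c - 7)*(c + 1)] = 2*c - 6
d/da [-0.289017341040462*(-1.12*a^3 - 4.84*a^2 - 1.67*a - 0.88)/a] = 0.647398843930636*a + 1.39884393063584 - 0.254335260115607/a^2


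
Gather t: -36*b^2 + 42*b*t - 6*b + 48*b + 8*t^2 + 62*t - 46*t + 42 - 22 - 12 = -36*b^2 + 42*b + 8*t^2 + t*(42*b + 16) + 8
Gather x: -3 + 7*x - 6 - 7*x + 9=0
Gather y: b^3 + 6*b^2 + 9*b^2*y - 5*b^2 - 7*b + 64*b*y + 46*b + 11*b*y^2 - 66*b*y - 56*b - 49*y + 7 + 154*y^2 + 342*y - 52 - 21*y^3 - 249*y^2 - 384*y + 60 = b^3 + b^2 - 17*b - 21*y^3 + y^2*(11*b - 95) + y*(9*b^2 - 2*b - 91) + 15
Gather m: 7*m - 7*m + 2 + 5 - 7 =0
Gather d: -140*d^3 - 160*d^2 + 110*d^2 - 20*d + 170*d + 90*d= -140*d^3 - 50*d^2 + 240*d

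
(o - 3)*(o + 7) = o^2 + 4*o - 21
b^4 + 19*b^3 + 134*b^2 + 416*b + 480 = (b + 4)^2*(b + 5)*(b + 6)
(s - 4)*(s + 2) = s^2 - 2*s - 8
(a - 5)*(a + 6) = a^2 + a - 30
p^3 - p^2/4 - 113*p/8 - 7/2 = (p - 4)*(p + 1/4)*(p + 7/2)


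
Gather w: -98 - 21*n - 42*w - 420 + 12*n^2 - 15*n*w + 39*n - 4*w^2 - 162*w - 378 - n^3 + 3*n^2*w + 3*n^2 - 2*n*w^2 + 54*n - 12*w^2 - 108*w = -n^3 + 15*n^2 + 72*n + w^2*(-2*n - 16) + w*(3*n^2 - 15*n - 312) - 896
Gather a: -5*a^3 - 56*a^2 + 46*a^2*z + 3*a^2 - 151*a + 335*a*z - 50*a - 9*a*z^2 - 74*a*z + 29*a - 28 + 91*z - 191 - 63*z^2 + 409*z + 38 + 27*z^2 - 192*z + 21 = -5*a^3 + a^2*(46*z - 53) + a*(-9*z^2 + 261*z - 172) - 36*z^2 + 308*z - 160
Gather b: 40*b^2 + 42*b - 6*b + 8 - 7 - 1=40*b^2 + 36*b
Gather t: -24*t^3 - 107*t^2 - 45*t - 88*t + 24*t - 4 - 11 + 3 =-24*t^3 - 107*t^2 - 109*t - 12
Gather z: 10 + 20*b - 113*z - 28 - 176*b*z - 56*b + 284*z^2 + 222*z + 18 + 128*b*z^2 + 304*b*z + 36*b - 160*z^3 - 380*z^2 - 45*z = -160*z^3 + z^2*(128*b - 96) + z*(128*b + 64)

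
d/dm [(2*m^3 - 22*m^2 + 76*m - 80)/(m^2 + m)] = 2*(m^4 + 2*m^3 - 49*m^2 + 80*m + 40)/(m^2*(m^2 + 2*m + 1))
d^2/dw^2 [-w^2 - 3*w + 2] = -2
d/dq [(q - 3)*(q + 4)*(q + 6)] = 3*q^2 + 14*q - 6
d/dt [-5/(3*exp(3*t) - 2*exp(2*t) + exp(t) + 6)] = (45*exp(2*t) - 20*exp(t) + 5)*exp(t)/(3*exp(3*t) - 2*exp(2*t) + exp(t) + 6)^2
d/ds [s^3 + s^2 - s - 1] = 3*s^2 + 2*s - 1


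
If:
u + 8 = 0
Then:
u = -8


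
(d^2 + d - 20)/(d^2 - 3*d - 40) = (d - 4)/(d - 8)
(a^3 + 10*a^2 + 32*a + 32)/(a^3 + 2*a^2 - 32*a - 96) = (a + 2)/(a - 6)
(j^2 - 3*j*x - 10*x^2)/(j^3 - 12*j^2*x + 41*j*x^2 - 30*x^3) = (j + 2*x)/(j^2 - 7*j*x + 6*x^2)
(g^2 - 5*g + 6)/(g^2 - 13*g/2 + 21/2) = 2*(g - 2)/(2*g - 7)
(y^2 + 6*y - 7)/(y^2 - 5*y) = (y^2 + 6*y - 7)/(y*(y - 5))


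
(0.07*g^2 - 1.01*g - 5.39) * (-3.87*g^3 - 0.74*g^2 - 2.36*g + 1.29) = -0.2709*g^5 + 3.8569*g^4 + 21.4415*g^3 + 6.4625*g^2 + 11.4175*g - 6.9531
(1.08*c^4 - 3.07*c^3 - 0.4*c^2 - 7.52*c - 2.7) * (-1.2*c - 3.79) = -1.296*c^5 - 0.409200000000001*c^4 + 12.1153*c^3 + 10.54*c^2 + 31.7408*c + 10.233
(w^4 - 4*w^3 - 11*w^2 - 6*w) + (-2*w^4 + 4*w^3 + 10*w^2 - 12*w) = -w^4 - w^2 - 18*w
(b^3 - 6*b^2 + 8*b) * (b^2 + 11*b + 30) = b^5 + 5*b^4 - 28*b^3 - 92*b^2 + 240*b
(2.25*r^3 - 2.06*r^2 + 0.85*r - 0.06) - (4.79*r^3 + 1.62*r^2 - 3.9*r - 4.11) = -2.54*r^3 - 3.68*r^2 + 4.75*r + 4.05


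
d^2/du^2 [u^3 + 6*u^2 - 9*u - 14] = 6*u + 12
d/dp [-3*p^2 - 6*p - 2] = -6*p - 6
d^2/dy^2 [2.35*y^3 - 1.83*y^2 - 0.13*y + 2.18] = 14.1*y - 3.66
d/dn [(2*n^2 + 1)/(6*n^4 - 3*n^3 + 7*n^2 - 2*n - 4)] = (-24*n^5 + 6*n^4 - 24*n^3 + 5*n^2 - 30*n + 2)/(36*n^8 - 36*n^7 + 93*n^6 - 66*n^5 + 13*n^4 - 4*n^3 - 52*n^2 + 16*n + 16)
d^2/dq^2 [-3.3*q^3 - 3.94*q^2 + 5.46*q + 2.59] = -19.8*q - 7.88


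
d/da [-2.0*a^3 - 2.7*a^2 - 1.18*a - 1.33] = -6.0*a^2 - 5.4*a - 1.18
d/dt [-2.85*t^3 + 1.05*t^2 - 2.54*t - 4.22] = -8.55*t^2 + 2.1*t - 2.54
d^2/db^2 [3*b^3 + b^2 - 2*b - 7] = 18*b + 2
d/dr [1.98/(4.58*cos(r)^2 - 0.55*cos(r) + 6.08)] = (18.1368*cos(r) - 1.089)*sin(r)/(4.58*cos(r)^2 - 0.55*cos(r) + 6.08)^2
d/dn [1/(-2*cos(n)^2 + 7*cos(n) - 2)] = (7 - 4*cos(n))*sin(n)/(-7*cos(n) + cos(2*n) + 3)^2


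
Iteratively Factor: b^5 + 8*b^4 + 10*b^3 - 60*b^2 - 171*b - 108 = (b - 3)*(b^4 + 11*b^3 + 43*b^2 + 69*b + 36) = (b - 3)*(b + 4)*(b^3 + 7*b^2 + 15*b + 9) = (b - 3)*(b + 3)*(b + 4)*(b^2 + 4*b + 3) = (b - 3)*(b + 1)*(b + 3)*(b + 4)*(b + 3)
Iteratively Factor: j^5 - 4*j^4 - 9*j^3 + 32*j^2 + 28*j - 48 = (j - 4)*(j^4 - 9*j^2 - 4*j + 12) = (j - 4)*(j + 2)*(j^3 - 2*j^2 - 5*j + 6) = (j - 4)*(j - 3)*(j + 2)*(j^2 + j - 2) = (j - 4)*(j - 3)*(j + 2)^2*(j - 1)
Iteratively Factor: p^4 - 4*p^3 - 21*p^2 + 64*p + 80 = (p - 5)*(p^3 + p^2 - 16*p - 16) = (p - 5)*(p + 1)*(p^2 - 16) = (p - 5)*(p - 4)*(p + 1)*(p + 4)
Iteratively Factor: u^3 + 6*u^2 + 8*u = (u + 4)*(u^2 + 2*u) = (u + 2)*(u + 4)*(u)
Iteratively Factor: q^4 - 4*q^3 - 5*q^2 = (q)*(q^3 - 4*q^2 - 5*q) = q*(q - 5)*(q^2 + q) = q^2*(q - 5)*(q + 1)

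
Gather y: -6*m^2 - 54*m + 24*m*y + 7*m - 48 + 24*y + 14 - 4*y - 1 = -6*m^2 - 47*m + y*(24*m + 20) - 35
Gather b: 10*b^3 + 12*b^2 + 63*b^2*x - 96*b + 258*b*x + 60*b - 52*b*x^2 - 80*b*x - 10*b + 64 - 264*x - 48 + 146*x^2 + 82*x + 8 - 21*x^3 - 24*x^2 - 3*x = 10*b^3 + b^2*(63*x + 12) + b*(-52*x^2 + 178*x - 46) - 21*x^3 + 122*x^2 - 185*x + 24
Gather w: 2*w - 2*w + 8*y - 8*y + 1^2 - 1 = 0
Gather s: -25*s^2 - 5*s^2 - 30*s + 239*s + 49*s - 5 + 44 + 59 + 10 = -30*s^2 + 258*s + 108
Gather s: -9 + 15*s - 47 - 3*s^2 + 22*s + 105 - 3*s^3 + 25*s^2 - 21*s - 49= -3*s^3 + 22*s^2 + 16*s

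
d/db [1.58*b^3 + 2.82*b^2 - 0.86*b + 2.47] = 4.74*b^2 + 5.64*b - 0.86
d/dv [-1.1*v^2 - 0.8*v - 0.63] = -2.2*v - 0.8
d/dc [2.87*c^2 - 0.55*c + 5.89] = 5.74*c - 0.55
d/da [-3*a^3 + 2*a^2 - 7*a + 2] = -9*a^2 + 4*a - 7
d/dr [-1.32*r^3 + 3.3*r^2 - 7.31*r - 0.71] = -3.96*r^2 + 6.6*r - 7.31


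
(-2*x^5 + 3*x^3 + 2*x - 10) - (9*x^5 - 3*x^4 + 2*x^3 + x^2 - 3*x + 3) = -11*x^5 + 3*x^4 + x^3 - x^2 + 5*x - 13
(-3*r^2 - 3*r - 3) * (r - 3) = -3*r^3 + 6*r^2 + 6*r + 9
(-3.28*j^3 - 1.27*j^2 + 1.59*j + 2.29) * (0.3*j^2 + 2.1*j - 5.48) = -0.984*j^5 - 7.269*j^4 + 15.7844*j^3 + 10.9856*j^2 - 3.9042*j - 12.5492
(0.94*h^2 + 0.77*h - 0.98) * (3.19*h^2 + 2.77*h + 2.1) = 2.9986*h^4 + 5.0601*h^3 + 0.980700000000001*h^2 - 1.0976*h - 2.058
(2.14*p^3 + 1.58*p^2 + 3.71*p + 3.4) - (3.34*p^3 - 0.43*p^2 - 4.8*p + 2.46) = -1.2*p^3 + 2.01*p^2 + 8.51*p + 0.94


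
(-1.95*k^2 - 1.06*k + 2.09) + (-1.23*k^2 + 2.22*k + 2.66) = -3.18*k^2 + 1.16*k + 4.75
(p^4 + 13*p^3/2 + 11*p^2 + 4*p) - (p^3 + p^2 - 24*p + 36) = p^4 + 11*p^3/2 + 10*p^2 + 28*p - 36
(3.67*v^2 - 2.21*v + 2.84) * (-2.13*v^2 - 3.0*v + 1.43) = -7.8171*v^4 - 6.3027*v^3 + 5.8289*v^2 - 11.6803*v + 4.0612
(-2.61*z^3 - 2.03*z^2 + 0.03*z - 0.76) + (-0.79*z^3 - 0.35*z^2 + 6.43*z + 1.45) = -3.4*z^3 - 2.38*z^2 + 6.46*z + 0.69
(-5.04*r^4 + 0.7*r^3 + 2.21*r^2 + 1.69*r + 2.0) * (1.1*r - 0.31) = -5.544*r^5 + 2.3324*r^4 + 2.214*r^3 + 1.1739*r^2 + 1.6761*r - 0.62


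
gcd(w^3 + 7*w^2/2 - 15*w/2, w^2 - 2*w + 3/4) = w - 3/2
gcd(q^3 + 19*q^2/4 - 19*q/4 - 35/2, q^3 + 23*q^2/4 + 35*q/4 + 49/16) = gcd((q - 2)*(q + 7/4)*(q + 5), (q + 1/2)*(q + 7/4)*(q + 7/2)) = q + 7/4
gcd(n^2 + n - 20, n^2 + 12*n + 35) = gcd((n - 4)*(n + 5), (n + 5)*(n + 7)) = n + 5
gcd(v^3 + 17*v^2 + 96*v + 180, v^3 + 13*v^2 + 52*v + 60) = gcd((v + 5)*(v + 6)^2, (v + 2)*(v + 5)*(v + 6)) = v^2 + 11*v + 30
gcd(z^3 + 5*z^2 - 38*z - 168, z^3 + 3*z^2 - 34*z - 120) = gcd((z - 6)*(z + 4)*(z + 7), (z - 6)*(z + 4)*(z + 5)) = z^2 - 2*z - 24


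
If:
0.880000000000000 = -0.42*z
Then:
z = -2.10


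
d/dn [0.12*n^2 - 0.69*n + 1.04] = 0.24*n - 0.69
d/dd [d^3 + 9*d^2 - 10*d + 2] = 3*d^2 + 18*d - 10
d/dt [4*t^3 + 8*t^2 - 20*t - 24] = 12*t^2 + 16*t - 20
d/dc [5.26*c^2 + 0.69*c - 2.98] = 10.52*c + 0.69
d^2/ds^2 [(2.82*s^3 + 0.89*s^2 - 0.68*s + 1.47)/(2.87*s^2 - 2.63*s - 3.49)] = (2.8421709430404e-14*s^5 + 97.736682*s^3 + 281.440104*s^2 + 98.646546*s + 83.947218)/(23.639903*s^6 - 64.989141*s^5 - 26.685834*s^4 + 139.865767*s^3 + 32.450718*s^2 - 96.100989*s - 42.508549)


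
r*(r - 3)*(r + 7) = r^3 + 4*r^2 - 21*r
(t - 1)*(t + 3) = t^2 + 2*t - 3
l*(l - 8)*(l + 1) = l^3 - 7*l^2 - 8*l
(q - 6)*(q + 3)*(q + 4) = q^3 + q^2 - 30*q - 72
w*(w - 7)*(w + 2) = w^3 - 5*w^2 - 14*w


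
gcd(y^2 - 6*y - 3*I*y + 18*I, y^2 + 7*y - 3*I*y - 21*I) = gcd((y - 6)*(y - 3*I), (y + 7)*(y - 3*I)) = y - 3*I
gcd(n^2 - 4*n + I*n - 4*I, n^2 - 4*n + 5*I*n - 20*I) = n - 4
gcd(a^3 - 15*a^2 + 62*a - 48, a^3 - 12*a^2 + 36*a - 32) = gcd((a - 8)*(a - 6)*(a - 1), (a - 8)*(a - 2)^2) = a - 8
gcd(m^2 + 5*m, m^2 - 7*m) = m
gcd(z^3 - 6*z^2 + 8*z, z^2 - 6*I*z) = z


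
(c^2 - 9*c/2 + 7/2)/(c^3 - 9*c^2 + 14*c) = (2*c^2 - 9*c + 7)/(2*c*(c^2 - 9*c + 14))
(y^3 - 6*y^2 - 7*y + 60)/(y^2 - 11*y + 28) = (y^2 - 2*y - 15)/(y - 7)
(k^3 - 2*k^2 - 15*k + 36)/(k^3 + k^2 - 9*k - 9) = (k^2 + k - 12)/(k^2 + 4*k + 3)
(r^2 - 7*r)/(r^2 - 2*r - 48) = r*(7 - r)/(-r^2 + 2*r + 48)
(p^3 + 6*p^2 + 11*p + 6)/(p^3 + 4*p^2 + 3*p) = (p + 2)/p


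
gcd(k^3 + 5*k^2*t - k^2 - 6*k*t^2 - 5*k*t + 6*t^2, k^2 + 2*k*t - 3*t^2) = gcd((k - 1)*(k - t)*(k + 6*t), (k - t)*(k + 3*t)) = -k + t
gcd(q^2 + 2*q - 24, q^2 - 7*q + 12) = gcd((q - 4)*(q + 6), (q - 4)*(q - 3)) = q - 4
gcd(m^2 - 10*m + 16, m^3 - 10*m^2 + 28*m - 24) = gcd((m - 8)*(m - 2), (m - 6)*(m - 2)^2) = m - 2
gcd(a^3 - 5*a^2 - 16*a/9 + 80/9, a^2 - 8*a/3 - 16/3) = a + 4/3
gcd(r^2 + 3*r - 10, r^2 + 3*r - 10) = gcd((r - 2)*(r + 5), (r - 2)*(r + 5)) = r^2 + 3*r - 10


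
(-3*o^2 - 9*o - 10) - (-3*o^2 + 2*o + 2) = -11*o - 12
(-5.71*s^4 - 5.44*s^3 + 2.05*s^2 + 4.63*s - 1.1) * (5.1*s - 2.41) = -29.121*s^5 - 13.9829*s^4 + 23.5654*s^3 + 18.6725*s^2 - 16.7683*s + 2.651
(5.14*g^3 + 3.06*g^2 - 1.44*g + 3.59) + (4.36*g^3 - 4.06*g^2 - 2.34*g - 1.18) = 9.5*g^3 - 1.0*g^2 - 3.78*g + 2.41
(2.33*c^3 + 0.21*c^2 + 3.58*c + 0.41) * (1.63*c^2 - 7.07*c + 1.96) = 3.7979*c^5 - 16.1308*c^4 + 8.9175*c^3 - 24.2307*c^2 + 4.1181*c + 0.8036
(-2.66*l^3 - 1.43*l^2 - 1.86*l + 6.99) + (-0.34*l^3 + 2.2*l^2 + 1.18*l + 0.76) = -3.0*l^3 + 0.77*l^2 - 0.68*l + 7.75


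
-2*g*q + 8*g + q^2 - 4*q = (-2*g + q)*(q - 4)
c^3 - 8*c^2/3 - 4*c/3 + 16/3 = (c - 2)^2*(c + 4/3)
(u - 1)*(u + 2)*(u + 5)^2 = u^4 + 11*u^3 + 33*u^2 + 5*u - 50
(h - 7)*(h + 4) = h^2 - 3*h - 28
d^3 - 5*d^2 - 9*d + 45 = (d - 5)*(d - 3)*(d + 3)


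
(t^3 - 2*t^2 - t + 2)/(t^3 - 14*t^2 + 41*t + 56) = (t^2 - 3*t + 2)/(t^2 - 15*t + 56)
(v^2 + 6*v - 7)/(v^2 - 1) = (v + 7)/(v + 1)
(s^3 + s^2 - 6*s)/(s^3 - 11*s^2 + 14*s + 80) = s*(s^2 + s - 6)/(s^3 - 11*s^2 + 14*s + 80)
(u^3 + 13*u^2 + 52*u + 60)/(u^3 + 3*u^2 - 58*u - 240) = (u + 2)/(u - 8)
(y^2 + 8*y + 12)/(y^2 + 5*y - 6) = (y + 2)/(y - 1)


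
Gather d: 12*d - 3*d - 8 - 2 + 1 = 9*d - 9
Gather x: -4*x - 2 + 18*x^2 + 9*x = 18*x^2 + 5*x - 2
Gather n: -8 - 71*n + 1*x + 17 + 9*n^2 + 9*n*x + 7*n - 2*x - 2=9*n^2 + n*(9*x - 64) - x + 7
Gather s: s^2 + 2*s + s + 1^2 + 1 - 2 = s^2 + 3*s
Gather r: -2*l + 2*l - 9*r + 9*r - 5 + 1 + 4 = 0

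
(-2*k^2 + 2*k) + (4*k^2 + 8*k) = 2*k^2 + 10*k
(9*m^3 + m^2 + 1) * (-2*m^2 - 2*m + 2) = -18*m^5 - 20*m^4 + 16*m^3 - 2*m + 2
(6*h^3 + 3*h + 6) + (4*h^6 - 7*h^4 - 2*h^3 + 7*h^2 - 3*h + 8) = 4*h^6 - 7*h^4 + 4*h^3 + 7*h^2 + 14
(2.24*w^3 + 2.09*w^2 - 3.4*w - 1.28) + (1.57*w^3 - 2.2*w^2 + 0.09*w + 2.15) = 3.81*w^3 - 0.11*w^2 - 3.31*w + 0.87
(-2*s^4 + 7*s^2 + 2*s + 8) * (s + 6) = -2*s^5 - 12*s^4 + 7*s^3 + 44*s^2 + 20*s + 48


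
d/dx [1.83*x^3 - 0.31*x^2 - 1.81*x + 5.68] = 5.49*x^2 - 0.62*x - 1.81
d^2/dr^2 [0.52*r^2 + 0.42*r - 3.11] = 1.04000000000000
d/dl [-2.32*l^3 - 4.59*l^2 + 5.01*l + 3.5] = -6.96*l^2 - 9.18*l + 5.01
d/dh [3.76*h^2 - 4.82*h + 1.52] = 7.52*h - 4.82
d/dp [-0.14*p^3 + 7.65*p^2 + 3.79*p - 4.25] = -0.42*p^2 + 15.3*p + 3.79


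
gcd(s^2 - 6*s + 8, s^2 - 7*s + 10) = s - 2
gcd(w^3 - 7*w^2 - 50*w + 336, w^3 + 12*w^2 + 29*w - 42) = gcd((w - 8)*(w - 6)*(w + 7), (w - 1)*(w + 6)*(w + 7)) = w + 7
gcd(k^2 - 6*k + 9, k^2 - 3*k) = k - 3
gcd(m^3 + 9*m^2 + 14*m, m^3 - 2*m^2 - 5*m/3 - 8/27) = 1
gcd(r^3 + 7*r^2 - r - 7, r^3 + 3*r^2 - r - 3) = r^2 - 1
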